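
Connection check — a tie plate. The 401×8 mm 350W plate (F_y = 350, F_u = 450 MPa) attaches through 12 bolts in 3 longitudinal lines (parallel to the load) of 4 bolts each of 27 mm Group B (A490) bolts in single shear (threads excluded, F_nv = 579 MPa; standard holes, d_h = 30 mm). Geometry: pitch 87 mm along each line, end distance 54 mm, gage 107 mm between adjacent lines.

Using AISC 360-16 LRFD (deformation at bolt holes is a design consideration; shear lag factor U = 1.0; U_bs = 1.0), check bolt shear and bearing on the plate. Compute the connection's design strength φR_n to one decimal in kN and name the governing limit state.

Bolt shear: A_b = π(27)²/4 = 572.56 mm². φR_n = 0.75 × 579 × 572.56 × 12 × 1 = 2983.6 kN.
Bearing (8 mm plate, F_u = 450 MPa): end bolts L_c = 54 − 30/2 = 39, R_n = min(1.2×39×8×450, 2.4×27×8×450) = 168.48 kN/bolt; interior L_c = 87 − 30 = 57, R_n = 233.28 kN/bolt. φR_n = 0.75 × (3×168.48 + 9×233.28) = 1953.7 kN.
Governing: min(2983.6, 1953.7) = 1953.7 kN → bearing.

1953.7 kN (bearing governs)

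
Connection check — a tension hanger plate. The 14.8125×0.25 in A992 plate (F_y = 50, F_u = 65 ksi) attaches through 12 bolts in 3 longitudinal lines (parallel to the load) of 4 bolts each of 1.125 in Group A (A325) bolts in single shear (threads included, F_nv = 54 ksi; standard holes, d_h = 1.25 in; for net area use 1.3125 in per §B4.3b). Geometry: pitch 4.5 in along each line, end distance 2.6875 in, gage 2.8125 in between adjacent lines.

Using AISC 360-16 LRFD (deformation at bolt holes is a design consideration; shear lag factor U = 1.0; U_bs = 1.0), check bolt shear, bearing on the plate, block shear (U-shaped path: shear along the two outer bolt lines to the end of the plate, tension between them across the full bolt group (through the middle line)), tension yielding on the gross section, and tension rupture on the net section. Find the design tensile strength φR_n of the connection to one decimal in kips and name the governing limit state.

Bolt shear: A_b = π(1.125)²/4 = 0.99402 in². φR_n = 0.75 × 54 × 0.99402 × 12 × 1 = 483.1 kips.
Bearing (0.25 in plate, F_u = 65 ksi): end bolts L_c = 2.6875 − 1.25/2 = 2.0625, R_n = min(1.2×2.0625×0.25×65, 2.4×1.125×0.25×65) = 40.219 kips/bolt; interior L_c = 4.5 − 1.25 = 3.25, R_n = 43.875 kips/bolt. φR_n = 0.75 × (3×40.219 + 9×43.875) = 386.6 kips.
Block shear: shear path 2×[2.6875+3×4.5] = 2×16.1875 in, A_gv = 8.0938, A_nv = 2×(16.1875 − 3.5×1.3125)×0.25 = 5.7969 in²; tension across gage: (5.625 − 2×1.3125)×0.25 = 0.75 in². R_n = min(0.6×65×5.7969, 0.6×50×8.0938) + 1.0×65×0.75 = min(226.08, 242.81) + 48.75 = 274.83 kips. φR_n = 0.75 × 274.83 = 206.1 kips.
Tension yield (gross): A_g = 14.8125×0.25 = 3.7031 in². φR_n = 0.90 × 50 × 3.7031 = 166.6 kips.
Tension rupture (net): A_n = (14.8125 − 3×1.3125)×0.25 = 2.7188 in² (U = 1.0, A_e = A_n). φR_n = 0.75 × 65 × 2.7188 = 132.5 kips.
Governing: min(483.1, 386.6, 206.1, 166.6, 132.5) = 132.5 kips → net-section rupture.

132.5 kips (net-section rupture governs)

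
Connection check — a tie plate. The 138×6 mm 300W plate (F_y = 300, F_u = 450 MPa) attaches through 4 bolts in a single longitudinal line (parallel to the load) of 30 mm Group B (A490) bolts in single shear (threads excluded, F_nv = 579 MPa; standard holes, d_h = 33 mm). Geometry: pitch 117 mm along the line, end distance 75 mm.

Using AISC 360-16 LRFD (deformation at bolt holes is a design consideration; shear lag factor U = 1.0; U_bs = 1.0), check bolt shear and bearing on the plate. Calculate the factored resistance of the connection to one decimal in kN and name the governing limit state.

Bolt shear: A_b = π(30)²/4 = 706.86 mm². φR_n = 0.75 × 579 × 706.86 × 4 × 1 = 1227.8 kN.
Bearing (6 mm plate, F_u = 450 MPa): end bolts L_c = 75 − 33/2 = 58.5, R_n = min(1.2×58.5×6×450, 2.4×30×6×450) = 189.54 kN/bolt; interior L_c = 117 − 33 = 84, R_n = 194.4 kN/bolt. φR_n = 0.75 × (1×189.54 + 3×194.4) = 579.6 kN.
Governing: min(1227.8, 579.6) = 579.6 kN → bearing.

579.6 kN (bearing governs)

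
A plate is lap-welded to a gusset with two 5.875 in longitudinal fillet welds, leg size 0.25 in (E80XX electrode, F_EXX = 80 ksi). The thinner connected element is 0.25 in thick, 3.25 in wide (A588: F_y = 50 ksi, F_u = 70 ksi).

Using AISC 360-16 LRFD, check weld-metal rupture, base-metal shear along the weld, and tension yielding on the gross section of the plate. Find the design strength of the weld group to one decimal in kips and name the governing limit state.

Weld metal: throat = 0.707×0.25 = 0.17675 in, L = 2×5.875 = 11.75 in. φR_n = 0.75 × 0.6 × 80 × 0.17675 × 11.75 = 74.8 kips.
Base metal shear (0.25 in plate): yield φR_n = 1.0×0.6×50×0.25×11.75 = 88.1 kips; rupture φR_n = 0.75×0.6×70×0.25×11.75 = 92.5 kips; take 88.1 kips (yield).
Tension yield (gross): A_g = 3.25×0.25 = 0.8125 in². φR_n = 0.90 × 50 × 0.8125 = 36.6 kips.
Governing: min(74.8, 88.1, 36.6) = 36.6 kips → gross-section yield.

36.6 kips (gross-section yield governs)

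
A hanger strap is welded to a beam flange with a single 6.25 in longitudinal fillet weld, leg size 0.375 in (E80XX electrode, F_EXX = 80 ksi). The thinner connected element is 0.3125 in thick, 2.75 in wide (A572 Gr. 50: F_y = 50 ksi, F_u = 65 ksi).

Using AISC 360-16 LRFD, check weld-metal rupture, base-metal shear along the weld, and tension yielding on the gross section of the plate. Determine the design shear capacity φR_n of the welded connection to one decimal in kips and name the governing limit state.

Weld metal: throat = 0.707×0.375 = 0.26513 in, L = 6.25 in. φR_n = 0.75 × 0.6 × 80 × 0.26513 × 6.25 = 59.7 kips.
Base metal shear (0.3125 in plate): yield φR_n = 1.0×0.6×50×0.3125×6.25 = 58.6 kips; rupture φR_n = 0.75×0.6×65×0.3125×6.25 = 57.1 kips; take 57.1 kips (rupture).
Tension yield (gross): A_g = 2.75×0.3125 = 0.85938 in². φR_n = 0.90 × 50 × 0.85938 = 38.7 kips.
Governing: min(59.7, 57.1, 38.7) = 38.7 kips → gross-section yield.

38.7 kips (gross-section yield governs)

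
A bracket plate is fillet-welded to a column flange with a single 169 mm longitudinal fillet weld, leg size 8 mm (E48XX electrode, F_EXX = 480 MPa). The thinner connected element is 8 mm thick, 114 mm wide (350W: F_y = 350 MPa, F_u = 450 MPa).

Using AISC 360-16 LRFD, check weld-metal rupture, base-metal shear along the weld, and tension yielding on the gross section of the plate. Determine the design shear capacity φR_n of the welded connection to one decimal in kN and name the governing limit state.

206.5 kN (weld metal governs)

Weld metal: throat = 0.707×8 = 5.656 mm, L = 169 mm. φR_n = 0.75 × 0.6 × 480 × 5.656 × 169 = 206.5 kN.
Base metal shear (8 mm plate): yield φR_n = 1.0×0.6×350×8×169 = 283.9 kN; rupture φR_n = 0.75×0.6×450×8×169 = 273.8 kN; take 273.8 kN (rupture).
Tension yield (gross): A_g = 114×8 = 912 mm². φR_n = 0.90 × 350 × 912 = 287.3 kN.
Governing: min(206.5, 273.8, 287.3) = 206.5 kN → weld metal.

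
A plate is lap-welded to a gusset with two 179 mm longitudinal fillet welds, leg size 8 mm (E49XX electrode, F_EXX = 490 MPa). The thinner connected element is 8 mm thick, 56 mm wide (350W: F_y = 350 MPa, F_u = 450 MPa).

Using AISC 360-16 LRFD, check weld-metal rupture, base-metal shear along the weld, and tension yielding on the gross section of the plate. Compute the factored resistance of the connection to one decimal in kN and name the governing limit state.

141.1 kN (gross-section yield governs)

Weld metal: throat = 0.707×8 = 5.656 mm, L = 2×179 = 358 mm. φR_n = 0.75 × 0.6 × 490 × 5.656 × 358 = 446.5 kN.
Base metal shear (8 mm plate): yield φR_n = 1.0×0.6×350×8×358 = 601.4 kN; rupture φR_n = 0.75×0.6×450×8×358 = 580.0 kN; take 580.0 kN (rupture).
Tension yield (gross): A_g = 56×8 = 448 mm². φR_n = 0.90 × 350 × 448 = 141.1 kN.
Governing: min(446.5, 580.0, 141.1) = 141.1 kN → gross-section yield.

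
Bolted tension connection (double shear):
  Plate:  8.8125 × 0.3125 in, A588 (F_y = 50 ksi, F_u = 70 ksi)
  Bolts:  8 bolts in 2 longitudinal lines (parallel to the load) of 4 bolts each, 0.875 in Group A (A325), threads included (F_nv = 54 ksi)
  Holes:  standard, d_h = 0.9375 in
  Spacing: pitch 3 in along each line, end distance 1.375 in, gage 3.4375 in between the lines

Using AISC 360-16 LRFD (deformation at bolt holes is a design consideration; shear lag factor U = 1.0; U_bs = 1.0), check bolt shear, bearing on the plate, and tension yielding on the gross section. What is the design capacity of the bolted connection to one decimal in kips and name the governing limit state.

Bolt shear: A_b = π(0.875)²/4 = 0.60132 in². φR_n = 0.75 × 54 × 0.60132 × 8 × 2 = 389.7 kips.
Bearing (0.3125 in plate, F_u = 70 ksi): end bolts L_c = 1.375 − 0.9375/2 = 0.90625, R_n = min(1.2×0.90625×0.3125×70, 2.4×0.875×0.3125×70) = 23.789 kips/bolt; interior L_c = 3 − 0.9375 = 2.0625, R_n = 45.938 kips/bolt. φR_n = 0.75 × (2×23.789 + 6×45.938) = 242.4 kips.
Tension yield (gross): A_g = 8.8125×0.3125 = 2.7539 in². φR_n = 0.90 × 50 × 2.7539 = 123.9 kips.
Governing: min(389.7, 242.4, 123.9) = 123.9 kips → gross-section yield.

123.9 kips (gross-section yield governs)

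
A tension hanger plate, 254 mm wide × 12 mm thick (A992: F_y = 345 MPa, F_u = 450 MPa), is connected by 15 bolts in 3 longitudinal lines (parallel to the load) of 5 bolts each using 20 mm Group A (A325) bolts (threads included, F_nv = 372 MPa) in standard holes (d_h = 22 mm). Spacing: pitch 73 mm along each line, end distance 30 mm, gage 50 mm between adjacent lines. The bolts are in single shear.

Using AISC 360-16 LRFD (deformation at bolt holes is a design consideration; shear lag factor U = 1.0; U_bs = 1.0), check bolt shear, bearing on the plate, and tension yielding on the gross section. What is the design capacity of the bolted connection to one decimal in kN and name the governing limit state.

Bolt shear: A_b = π(20)²/4 = 314.16 mm². φR_n = 0.75 × 372 × 314.16 × 15 × 1 = 1314.8 kN.
Bearing (12 mm plate, F_u = 450 MPa): end bolts L_c = 30 − 22/2 = 19, R_n = min(1.2×19×12×450, 2.4×20×12×450) = 123.12 kN/bolt; interior L_c = 73 − 22 = 51, R_n = 259.2 kN/bolt. φR_n = 0.75 × (3×123.12 + 12×259.2) = 2609.8 kN.
Tension yield (gross): A_g = 254×12 = 3048 mm². φR_n = 0.90 × 345 × 3048 = 946.4 kN.
Governing: min(1314.8, 2609.8, 946.4) = 946.4 kN → gross-section yield.

946.4 kN (gross-section yield governs)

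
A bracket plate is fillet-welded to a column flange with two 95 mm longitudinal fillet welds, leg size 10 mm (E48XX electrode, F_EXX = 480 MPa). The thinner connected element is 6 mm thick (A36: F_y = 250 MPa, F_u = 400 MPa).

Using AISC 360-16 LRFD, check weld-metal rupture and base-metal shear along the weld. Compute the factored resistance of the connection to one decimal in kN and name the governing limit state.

171.0 kN (base-metal shear governs)

Weld metal: throat = 0.707×10 = 7.07 mm, L = 2×95 = 190 mm. φR_n = 0.75 × 0.6 × 480 × 7.07 × 190 = 290.2 kN.
Base metal shear (6 mm plate): yield φR_n = 1.0×0.6×250×6×190 = 171.0 kN; rupture φR_n = 0.75×0.6×400×6×190 = 205.2 kN; take 171.0 kN (yield).
Governing: min(290.2, 171.0) = 171.0 kN → base-metal shear.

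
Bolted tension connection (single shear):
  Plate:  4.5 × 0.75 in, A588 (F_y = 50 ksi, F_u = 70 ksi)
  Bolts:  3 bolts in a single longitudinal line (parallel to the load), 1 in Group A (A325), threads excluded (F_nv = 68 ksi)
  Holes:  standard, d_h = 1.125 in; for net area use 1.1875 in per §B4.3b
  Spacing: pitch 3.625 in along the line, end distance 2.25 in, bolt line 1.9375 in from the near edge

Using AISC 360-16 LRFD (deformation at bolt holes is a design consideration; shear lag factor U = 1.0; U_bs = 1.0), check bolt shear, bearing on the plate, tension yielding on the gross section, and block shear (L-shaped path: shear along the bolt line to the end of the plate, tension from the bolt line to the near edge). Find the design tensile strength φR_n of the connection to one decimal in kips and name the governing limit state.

Bolt shear: A_b = π(1)²/4 = 0.7854 in². φR_n = 0.75 × 68 × 0.7854 × 3 × 1 = 120.2 kips.
Bearing (0.75 in plate, F_u = 70 ksi): end bolts L_c = 2.25 − 1.125/2 = 1.6875, R_n = min(1.2×1.6875×0.75×70, 2.4×1×0.75×70) = 106.31 kips/bolt; interior L_c = 3.625 − 1.125 = 2.5, R_n = 126 kips/bolt. φR_n = 0.75 × (1×106.31 + 2×126) = 268.7 kips.
Tension yield (gross): A_g = 4.5×0.75 = 3.375 in². φR_n = 0.90 × 50 × 3.375 = 151.9 kips.
Block shear: shear path 1×[2.25+2×3.625] = 1×9.5 in, A_gv = 7.125, A_nv = 1×(9.5 − 2.5×1.1875)×0.75 = 4.8984 in²; tension to near edge: (1.9375 − 0.5×1.1875)×0.75 = 1.0078 in². R_n = min(0.6×70×4.8984, 0.6×50×7.125) + 1.0×70×1.0078 = min(205.73, 213.75) + 70.546 = 276.28 kips. φR_n = 0.75 × 276.28 = 207.2 kips.
Governing: min(120.2, 268.7, 151.9, 207.2) = 120.2 kips → bolt shear.

120.2 kips (bolt shear governs)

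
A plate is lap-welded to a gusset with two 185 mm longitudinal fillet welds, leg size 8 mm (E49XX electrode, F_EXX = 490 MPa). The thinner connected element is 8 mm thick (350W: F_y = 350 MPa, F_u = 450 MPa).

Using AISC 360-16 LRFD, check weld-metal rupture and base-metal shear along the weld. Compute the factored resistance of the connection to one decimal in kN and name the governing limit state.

Weld metal: throat = 0.707×8 = 5.656 mm, L = 2×185 = 370 mm. φR_n = 0.75 × 0.6 × 490 × 5.656 × 370 = 461.4 kN.
Base metal shear (8 mm plate): yield φR_n = 1.0×0.6×350×8×370 = 621.6 kN; rupture φR_n = 0.75×0.6×450×8×370 = 599.4 kN; take 599.4 kN (rupture).
Governing: min(461.4, 599.4) = 461.4 kN → weld metal.

461.4 kN (weld metal governs)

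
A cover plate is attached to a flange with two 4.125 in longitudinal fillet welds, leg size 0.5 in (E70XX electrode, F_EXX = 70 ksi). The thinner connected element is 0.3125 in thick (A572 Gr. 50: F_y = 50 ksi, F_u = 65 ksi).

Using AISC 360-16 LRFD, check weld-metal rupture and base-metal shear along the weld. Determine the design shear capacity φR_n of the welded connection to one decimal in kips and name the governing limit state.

75.4 kips (base-metal shear governs)

Weld metal: throat = 0.707×0.5 = 0.3535 in, L = 2×4.125 = 8.25 in. φR_n = 0.75 × 0.6 × 70 × 0.3535 × 8.25 = 91.9 kips.
Base metal shear (0.3125 in plate): yield φR_n = 1.0×0.6×50×0.3125×8.25 = 77.3 kips; rupture φR_n = 0.75×0.6×65×0.3125×8.25 = 75.4 kips; take 75.4 kips (rupture).
Governing: min(91.9, 75.4) = 75.4 kips → base-metal shear.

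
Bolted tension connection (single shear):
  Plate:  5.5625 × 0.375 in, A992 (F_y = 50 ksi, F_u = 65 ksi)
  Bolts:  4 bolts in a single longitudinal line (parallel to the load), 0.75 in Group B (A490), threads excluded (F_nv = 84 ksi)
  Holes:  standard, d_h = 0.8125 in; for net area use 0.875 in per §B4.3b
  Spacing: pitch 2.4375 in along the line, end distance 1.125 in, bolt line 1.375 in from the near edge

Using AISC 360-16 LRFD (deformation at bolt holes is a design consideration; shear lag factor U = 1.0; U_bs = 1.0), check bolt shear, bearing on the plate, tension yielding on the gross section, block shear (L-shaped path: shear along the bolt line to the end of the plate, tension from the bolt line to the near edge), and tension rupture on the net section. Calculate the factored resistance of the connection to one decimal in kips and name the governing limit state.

Bolt shear: A_b = π(0.75)²/4 = 0.44179 in². φR_n = 0.75 × 84 × 0.44179 × 4 × 1 = 111.3 kips.
Bearing (0.375 in plate, F_u = 65 ksi): end bolts L_c = 1.125 − 0.8125/2 = 0.71875, R_n = min(1.2×0.71875×0.375×65, 2.4×0.75×0.375×65) = 21.023 kips/bolt; interior L_c = 2.4375 − 0.8125 = 1.625, R_n = 43.875 kips/bolt. φR_n = 0.75 × (1×21.023 + 3×43.875) = 114.5 kips.
Tension yield (gross): A_g = 5.5625×0.375 = 2.0859 in². φR_n = 0.90 × 50 × 2.0859 = 93.9 kips.
Block shear: shear path 1×[1.125+3×2.4375] = 1×8.4375 in, A_gv = 3.1641, A_nv = 1×(8.4375 − 3.5×0.875)×0.375 = 2.0156 in²; tension to near edge: (1.375 − 0.5×0.875)×0.375 = 0.35156 in². R_n = min(0.6×65×2.0156, 0.6×50×3.1641) + 1.0×65×0.35156 = min(78.608, 94.923) + 22.851 = 101.46 kips. φR_n = 0.75 × 101.46 = 76.1 kips.
Tension rupture (net): A_n = (5.5625 − 1×0.875)×0.375 = 1.7578 in² (U = 1.0, A_e = A_n). φR_n = 0.75 × 65 × 1.7578 = 85.7 kips.
Governing: min(111.3, 114.5, 93.9, 76.1, 85.7) = 76.1 kips → block shear.

76.1 kips (block shear governs)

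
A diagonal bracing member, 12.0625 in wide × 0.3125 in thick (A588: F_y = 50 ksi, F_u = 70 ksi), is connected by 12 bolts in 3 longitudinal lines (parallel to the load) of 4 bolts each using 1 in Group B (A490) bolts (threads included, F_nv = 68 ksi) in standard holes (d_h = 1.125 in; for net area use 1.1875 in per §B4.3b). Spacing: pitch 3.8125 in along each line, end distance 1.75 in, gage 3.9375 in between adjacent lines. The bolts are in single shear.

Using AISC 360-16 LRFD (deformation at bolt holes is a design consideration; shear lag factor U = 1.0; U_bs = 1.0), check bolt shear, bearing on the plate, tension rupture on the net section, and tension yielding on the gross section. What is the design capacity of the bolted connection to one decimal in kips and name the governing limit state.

139.5 kips (net-section rupture governs)

Bolt shear: A_b = π(1)²/4 = 0.7854 in². φR_n = 0.75 × 68 × 0.7854 × 12 × 1 = 480.7 kips.
Bearing (0.3125 in plate, F_u = 70 ksi): end bolts L_c = 1.75 − 1.125/2 = 1.1875, R_n = min(1.2×1.1875×0.3125×70, 2.4×1×0.3125×70) = 31.172 kips/bolt; interior L_c = 3.8125 − 1.125 = 2.6875, R_n = 52.5 kips/bolt. φR_n = 0.75 × (3×31.172 + 9×52.5) = 424.5 kips.
Tension rupture (net): A_n = (12.0625 − 3×1.1875)×0.3125 = 2.6563 in² (U = 1.0, A_e = A_n). φR_n = 0.75 × 70 × 2.6563 = 139.5 kips.
Tension yield (gross): A_g = 12.0625×0.3125 = 3.7695 in². φR_n = 0.90 × 50 × 3.7695 = 169.6 kips.
Governing: min(480.7, 424.5, 139.5, 169.6) = 139.5 kips → net-section rupture.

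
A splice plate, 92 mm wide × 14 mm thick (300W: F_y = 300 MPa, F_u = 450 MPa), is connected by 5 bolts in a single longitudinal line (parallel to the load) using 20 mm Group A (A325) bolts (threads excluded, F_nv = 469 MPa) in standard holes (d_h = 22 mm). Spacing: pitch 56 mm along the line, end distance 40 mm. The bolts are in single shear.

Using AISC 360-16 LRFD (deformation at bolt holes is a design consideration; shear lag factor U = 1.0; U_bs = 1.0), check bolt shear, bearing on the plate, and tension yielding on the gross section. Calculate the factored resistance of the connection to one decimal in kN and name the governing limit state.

Bolt shear: A_b = π(20)²/4 = 314.16 mm². φR_n = 0.75 × 469 × 314.16 × 5 × 1 = 552.5 kN.
Bearing (14 mm plate, F_u = 450 MPa): end bolts L_c = 40 − 22/2 = 29, R_n = min(1.2×29×14×450, 2.4×20×14×450) = 219.24 kN/bolt; interior L_c = 56 − 22 = 34, R_n = 257.04 kN/bolt. φR_n = 0.75 × (1×219.24 + 4×257.04) = 935.6 kN.
Tension yield (gross): A_g = 92×14 = 1288 mm². φR_n = 0.90 × 300 × 1288 = 347.8 kN.
Governing: min(552.5, 935.6, 347.8) = 347.8 kN → gross-section yield.

347.8 kN (gross-section yield governs)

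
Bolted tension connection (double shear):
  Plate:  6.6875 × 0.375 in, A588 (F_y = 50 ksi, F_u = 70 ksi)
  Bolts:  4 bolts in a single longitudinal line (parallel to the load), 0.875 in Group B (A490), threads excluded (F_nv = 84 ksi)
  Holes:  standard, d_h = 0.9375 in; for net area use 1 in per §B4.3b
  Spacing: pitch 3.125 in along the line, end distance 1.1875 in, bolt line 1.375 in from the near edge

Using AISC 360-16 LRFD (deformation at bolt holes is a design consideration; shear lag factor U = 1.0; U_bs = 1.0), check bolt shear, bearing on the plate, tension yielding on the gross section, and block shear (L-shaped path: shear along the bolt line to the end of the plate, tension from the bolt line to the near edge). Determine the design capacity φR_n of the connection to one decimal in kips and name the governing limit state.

Bolt shear: A_b = π(0.875)²/4 = 0.60132 in². φR_n = 0.75 × 84 × 0.60132 × 4 × 2 = 303.1 kips.
Bearing (0.375 in plate, F_u = 70 ksi): end bolts L_c = 1.1875 − 0.9375/2 = 0.71875, R_n = min(1.2×0.71875×0.375×70, 2.4×0.875×0.375×70) = 22.641 kips/bolt; interior L_c = 3.125 − 0.9375 = 2.1875, R_n = 55.125 kips/bolt. φR_n = 0.75 × (1×22.641 + 3×55.125) = 141.0 kips.
Tension yield (gross): A_g = 6.6875×0.375 = 2.5078 in². φR_n = 0.90 × 50 × 2.5078 = 112.9 kips.
Block shear: shear path 1×[1.1875+3×3.125] = 1×10.5625 in, A_gv = 3.9609, A_nv = 1×(10.5625 − 3.5×1)×0.375 = 2.6484 in²; tension to near edge: (1.375 − 0.5×1)×0.375 = 0.32813 in². R_n = min(0.6×70×2.6484, 0.6×50×3.9609) + 1.0×70×0.32813 = min(111.23, 118.83) + 22.969 = 134.2 kips. φR_n = 0.75 × 134.2 = 100.7 kips.
Governing: min(303.1, 141.0, 112.9, 100.7) = 100.7 kips → block shear.

100.7 kips (block shear governs)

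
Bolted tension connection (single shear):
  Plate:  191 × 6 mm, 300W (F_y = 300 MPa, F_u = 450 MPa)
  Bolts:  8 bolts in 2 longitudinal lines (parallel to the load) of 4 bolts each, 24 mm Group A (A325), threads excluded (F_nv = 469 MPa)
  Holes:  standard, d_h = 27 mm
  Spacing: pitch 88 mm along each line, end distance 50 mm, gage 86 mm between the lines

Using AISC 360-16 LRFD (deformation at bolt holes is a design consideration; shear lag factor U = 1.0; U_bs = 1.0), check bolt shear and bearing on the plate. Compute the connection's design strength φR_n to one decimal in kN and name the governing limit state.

Bolt shear: A_b = π(24)²/4 = 452.39 mm². φR_n = 0.75 × 469 × 452.39 × 8 × 1 = 1273.0 kN.
Bearing (6 mm plate, F_u = 450 MPa): end bolts L_c = 50 − 27/2 = 36.5, R_n = min(1.2×36.5×6×450, 2.4×24×6×450) = 118.26 kN/bolt; interior L_c = 88 − 27 = 61, R_n = 155.52 kN/bolt. φR_n = 0.75 × (2×118.26 + 6×155.52) = 877.2 kN.
Governing: min(1273.0, 877.2) = 877.2 kN → bearing.

877.2 kN (bearing governs)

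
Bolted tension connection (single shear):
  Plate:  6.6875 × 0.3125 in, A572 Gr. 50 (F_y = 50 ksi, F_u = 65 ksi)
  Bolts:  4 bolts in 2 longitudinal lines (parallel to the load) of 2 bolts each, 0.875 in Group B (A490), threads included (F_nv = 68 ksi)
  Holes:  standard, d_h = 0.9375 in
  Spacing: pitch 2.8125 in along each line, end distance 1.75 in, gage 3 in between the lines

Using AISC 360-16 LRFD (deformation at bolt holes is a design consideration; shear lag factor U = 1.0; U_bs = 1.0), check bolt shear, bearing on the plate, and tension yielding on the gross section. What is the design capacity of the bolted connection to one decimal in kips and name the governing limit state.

94.0 kips (gross-section yield governs)

Bolt shear: A_b = π(0.875)²/4 = 0.60132 in². φR_n = 0.75 × 68 × 0.60132 × 4 × 1 = 122.7 kips.
Bearing (0.3125 in plate, F_u = 65 ksi): end bolts L_c = 1.75 − 0.9375/2 = 1.28125, R_n = min(1.2×1.28125×0.3125×65, 2.4×0.875×0.3125×65) = 31.23 kips/bolt; interior L_c = 2.8125 − 0.9375 = 1.875, R_n = 42.656 kips/bolt. φR_n = 0.75 × (2×31.23 + 2×42.656) = 110.8 kips.
Tension yield (gross): A_g = 6.6875×0.3125 = 2.0898 in². φR_n = 0.90 × 50 × 2.0898 = 94.0 kips.
Governing: min(122.7, 110.8, 94.0) = 94.0 kips → gross-section yield.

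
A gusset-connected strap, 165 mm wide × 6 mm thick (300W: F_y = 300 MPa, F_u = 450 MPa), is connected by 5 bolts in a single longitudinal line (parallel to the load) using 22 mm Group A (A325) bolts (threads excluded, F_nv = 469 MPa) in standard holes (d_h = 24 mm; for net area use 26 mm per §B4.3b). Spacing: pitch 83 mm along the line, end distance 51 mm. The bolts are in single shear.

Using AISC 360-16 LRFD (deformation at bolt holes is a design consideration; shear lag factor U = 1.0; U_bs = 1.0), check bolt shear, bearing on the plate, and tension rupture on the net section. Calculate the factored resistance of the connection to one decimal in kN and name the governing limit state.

281.5 kN (net-section rupture governs)

Bolt shear: A_b = π(22)²/4 = 380.13 mm². φR_n = 0.75 × 469 × 380.13 × 5 × 1 = 668.6 kN.
Bearing (6 mm plate, F_u = 450 MPa): end bolts L_c = 51 − 24/2 = 39, R_n = min(1.2×39×6×450, 2.4×22×6×450) = 126.36 kN/bolt; interior L_c = 83 − 24 = 59, R_n = 142.56 kN/bolt. φR_n = 0.75 × (1×126.36 + 4×142.56) = 522.5 kN.
Tension rupture (net): A_n = (165 − 1×26)×6 = 834 mm² (U = 1.0, A_e = A_n). φR_n = 0.75 × 450 × 834 = 281.5 kN.
Governing: min(668.6, 522.5, 281.5) = 281.5 kN → net-section rupture.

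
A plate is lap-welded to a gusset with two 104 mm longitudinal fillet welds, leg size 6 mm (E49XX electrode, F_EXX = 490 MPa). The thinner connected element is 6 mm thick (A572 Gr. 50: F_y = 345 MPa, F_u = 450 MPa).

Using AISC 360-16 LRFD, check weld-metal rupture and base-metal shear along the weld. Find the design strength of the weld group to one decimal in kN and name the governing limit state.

Weld metal: throat = 0.707×6 = 4.242 mm, L = 2×104 = 208 mm. φR_n = 0.75 × 0.6 × 490 × 4.242 × 208 = 194.6 kN.
Base metal shear (6 mm plate): yield φR_n = 1.0×0.6×345×6×208 = 258.3 kN; rupture φR_n = 0.75×0.6×450×6×208 = 252.7 kN; take 252.7 kN (rupture).
Governing: min(194.6, 252.7) = 194.6 kN → weld metal.

194.6 kN (weld metal governs)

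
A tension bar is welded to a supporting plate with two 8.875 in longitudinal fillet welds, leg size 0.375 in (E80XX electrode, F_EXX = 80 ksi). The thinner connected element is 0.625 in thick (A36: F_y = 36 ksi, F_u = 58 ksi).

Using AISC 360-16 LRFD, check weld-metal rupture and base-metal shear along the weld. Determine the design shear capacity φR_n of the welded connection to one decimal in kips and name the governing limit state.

169.4 kips (weld metal governs)

Weld metal: throat = 0.707×0.375 = 0.26513 in, L = 2×8.875 = 17.75 in. φR_n = 0.75 × 0.6 × 80 × 0.26513 × 17.75 = 169.4 kips.
Base metal shear (0.625 in plate): yield φR_n = 1.0×0.6×36×0.625×17.75 = 239.6 kips; rupture φR_n = 0.75×0.6×58×0.625×17.75 = 289.5 kips; take 239.6 kips (yield).
Governing: min(169.4, 239.6) = 169.4 kips → weld metal.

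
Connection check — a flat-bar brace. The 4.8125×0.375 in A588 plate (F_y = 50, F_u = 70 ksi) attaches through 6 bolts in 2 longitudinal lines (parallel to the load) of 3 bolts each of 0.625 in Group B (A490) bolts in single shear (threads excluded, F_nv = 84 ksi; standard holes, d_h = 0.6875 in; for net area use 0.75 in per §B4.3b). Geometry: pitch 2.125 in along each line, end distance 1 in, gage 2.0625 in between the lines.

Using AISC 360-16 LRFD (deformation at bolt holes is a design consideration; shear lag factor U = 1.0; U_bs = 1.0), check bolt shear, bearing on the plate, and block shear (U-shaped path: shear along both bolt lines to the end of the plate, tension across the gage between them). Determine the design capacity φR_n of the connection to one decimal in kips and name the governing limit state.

105.6 kips (block shear governs)

Bolt shear: A_b = π(0.625)²/4 = 0.3068 in². φR_n = 0.75 × 84 × 0.3068 × 6 × 1 = 116.0 kips.
Bearing (0.375 in plate, F_u = 70 ksi): end bolts L_c = 1 − 0.6875/2 = 0.65625, R_n = min(1.2×0.65625×0.375×70, 2.4×0.625×0.375×70) = 20.672 kips/bolt; interior L_c = 2.125 − 0.6875 = 1.4375, R_n = 39.375 kips/bolt. φR_n = 0.75 × (2×20.672 + 4×39.375) = 149.1 kips.
Block shear: shear path 2×[1+2×2.125] = 2×5.25 in, A_gv = 3.9375, A_nv = 2×(5.25 − 2.5×0.75)×0.375 = 2.5313 in²; tension across gage: (2.0625 − 1×0.75)×0.375 = 0.49219 in². R_n = min(0.6×70×2.5313, 0.6×50×3.9375) + 1.0×70×0.49219 = min(106.31, 118.13) + 34.453 = 140.76 kips. φR_n = 0.75 × 140.76 = 105.6 kips.
Governing: min(116.0, 149.1, 105.6) = 105.6 kips → block shear.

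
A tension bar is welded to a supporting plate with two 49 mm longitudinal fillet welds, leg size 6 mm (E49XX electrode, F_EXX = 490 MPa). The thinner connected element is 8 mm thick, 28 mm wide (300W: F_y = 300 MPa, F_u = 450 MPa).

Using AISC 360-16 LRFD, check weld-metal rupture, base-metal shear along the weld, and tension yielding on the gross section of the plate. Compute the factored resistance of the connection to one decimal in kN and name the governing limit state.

Weld metal: throat = 0.707×6 = 4.242 mm, L = 2×49 = 98 mm. φR_n = 0.75 × 0.6 × 490 × 4.242 × 98 = 91.7 kN.
Base metal shear (8 mm plate): yield φR_n = 1.0×0.6×300×8×98 = 141.1 kN; rupture φR_n = 0.75×0.6×450×8×98 = 158.8 kN; take 141.1 kN (yield).
Tension yield (gross): A_g = 28×8 = 224 mm². φR_n = 0.90 × 300 × 224 = 60.5 kN.
Governing: min(91.7, 141.1, 60.5) = 60.5 kN → gross-section yield.

60.5 kN (gross-section yield governs)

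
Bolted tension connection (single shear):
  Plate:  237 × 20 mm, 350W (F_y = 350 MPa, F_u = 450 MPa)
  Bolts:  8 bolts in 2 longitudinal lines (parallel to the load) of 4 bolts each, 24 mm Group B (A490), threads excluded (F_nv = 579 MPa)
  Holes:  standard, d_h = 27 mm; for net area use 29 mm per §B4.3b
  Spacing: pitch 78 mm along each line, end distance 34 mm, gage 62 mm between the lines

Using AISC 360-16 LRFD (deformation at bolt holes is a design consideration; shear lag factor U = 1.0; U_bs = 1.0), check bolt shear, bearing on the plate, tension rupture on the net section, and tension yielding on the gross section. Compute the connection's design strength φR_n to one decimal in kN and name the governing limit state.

1208.3 kN (net-section rupture governs)

Bolt shear: A_b = π(24)²/4 = 452.39 mm². φR_n = 0.75 × 579 × 452.39 × 8 × 1 = 1571.6 kN.
Bearing (20 mm plate, F_u = 450 MPa): end bolts L_c = 34 − 27/2 = 20.5, R_n = min(1.2×20.5×20×450, 2.4×24×20×450) = 221.4 kN/bolt; interior L_c = 78 − 27 = 51, R_n = 518.4 kN/bolt. φR_n = 0.75 × (2×221.4 + 6×518.4) = 2664.9 kN.
Tension rupture (net): A_n = (237 − 2×29)×20 = 3580 mm² (U = 1.0, A_e = A_n). φR_n = 0.75 × 450 × 3580 = 1208.3 kN.
Tension yield (gross): A_g = 237×20 = 4740 mm². φR_n = 0.90 × 350 × 4740 = 1493.1 kN.
Governing: min(1571.6, 2664.9, 1208.3, 1493.1) = 1208.3 kN → net-section rupture.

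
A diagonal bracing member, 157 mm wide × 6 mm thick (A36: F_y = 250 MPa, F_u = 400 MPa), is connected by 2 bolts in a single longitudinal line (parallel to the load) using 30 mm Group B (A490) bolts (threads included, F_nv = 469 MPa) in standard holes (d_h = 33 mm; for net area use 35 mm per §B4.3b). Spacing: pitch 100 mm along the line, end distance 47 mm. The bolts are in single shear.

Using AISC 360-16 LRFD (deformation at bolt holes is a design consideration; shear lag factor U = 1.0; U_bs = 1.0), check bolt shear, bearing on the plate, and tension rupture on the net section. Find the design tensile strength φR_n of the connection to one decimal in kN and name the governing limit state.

Bolt shear: A_b = π(30)²/4 = 706.86 mm². φR_n = 0.75 × 469 × 706.86 × 2 × 1 = 497.3 kN.
Bearing (6 mm plate, F_u = 400 MPa): end bolts L_c = 47 − 33/2 = 30.5, R_n = min(1.2×30.5×6×400, 2.4×30×6×400) = 87.84 kN/bolt; interior L_c = 100 − 33 = 67, R_n = 172.8 kN/bolt. φR_n = 0.75 × (1×87.84 + 1×172.8) = 195.5 kN.
Tension rupture (net): A_n = (157 − 1×35)×6 = 732 mm² (U = 1.0, A_e = A_n). φR_n = 0.75 × 400 × 732 = 219.6 kN.
Governing: min(497.3, 195.5, 219.6) = 195.5 kN → bearing.

195.5 kN (bearing governs)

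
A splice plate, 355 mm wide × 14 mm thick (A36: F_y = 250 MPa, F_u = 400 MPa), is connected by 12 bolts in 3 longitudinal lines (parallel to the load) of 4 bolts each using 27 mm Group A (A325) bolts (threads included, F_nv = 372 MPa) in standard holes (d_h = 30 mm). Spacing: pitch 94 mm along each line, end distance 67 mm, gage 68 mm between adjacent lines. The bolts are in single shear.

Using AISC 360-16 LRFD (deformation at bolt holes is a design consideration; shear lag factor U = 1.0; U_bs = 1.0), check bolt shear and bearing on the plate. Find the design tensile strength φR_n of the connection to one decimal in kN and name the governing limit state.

1916.9 kN (bolt shear governs)

Bolt shear: A_b = π(27)²/4 = 572.56 mm². φR_n = 0.75 × 372 × 572.56 × 12 × 1 = 1916.9 kN.
Bearing (14 mm plate, F_u = 400 MPa): end bolts L_c = 67 − 30/2 = 52, R_n = min(1.2×52×14×400, 2.4×27×14×400) = 349.44 kN/bolt; interior L_c = 94 − 30 = 64, R_n = 362.88 kN/bolt. φR_n = 0.75 × (3×349.44 + 9×362.88) = 3235.7 kN.
Governing: min(1916.9, 3235.7) = 1916.9 kN → bolt shear.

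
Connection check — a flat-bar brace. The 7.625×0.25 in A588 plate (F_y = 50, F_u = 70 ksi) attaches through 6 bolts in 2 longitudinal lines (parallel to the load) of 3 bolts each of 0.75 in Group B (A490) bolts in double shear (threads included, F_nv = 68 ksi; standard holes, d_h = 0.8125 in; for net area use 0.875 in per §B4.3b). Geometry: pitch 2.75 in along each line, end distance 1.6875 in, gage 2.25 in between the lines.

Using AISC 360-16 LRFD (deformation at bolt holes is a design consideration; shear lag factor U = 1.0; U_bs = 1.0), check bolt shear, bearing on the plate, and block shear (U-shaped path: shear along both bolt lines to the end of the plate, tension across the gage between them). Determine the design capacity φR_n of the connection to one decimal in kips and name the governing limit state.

96.8 kips (block shear governs)

Bolt shear: A_b = π(0.75)²/4 = 0.44179 in². φR_n = 0.75 × 68 × 0.44179 × 6 × 2 = 270.4 kips.
Bearing (0.25 in plate, F_u = 70 ksi): end bolts L_c = 1.6875 − 0.8125/2 = 1.28125, R_n = min(1.2×1.28125×0.25×70, 2.4×0.75×0.25×70) = 26.906 kips/bolt; interior L_c = 2.75 − 0.8125 = 1.9375, R_n = 31.5 kips/bolt. φR_n = 0.75 × (2×26.906 + 4×31.5) = 134.9 kips.
Block shear: shear path 2×[1.6875+2×2.75] = 2×7.1875 in, A_gv = 3.5938, A_nv = 2×(7.1875 − 2.5×0.875)×0.25 = 2.5 in²; tension across gage: (2.25 − 1×0.875)×0.25 = 0.34375 in². R_n = min(0.6×70×2.5, 0.6×50×3.5938) + 1.0×70×0.34375 = min(105, 107.81) + 24.063 = 129.06 kips. φR_n = 0.75 × 129.06 = 96.8 kips.
Governing: min(270.4, 134.9, 96.8) = 96.8 kips → block shear.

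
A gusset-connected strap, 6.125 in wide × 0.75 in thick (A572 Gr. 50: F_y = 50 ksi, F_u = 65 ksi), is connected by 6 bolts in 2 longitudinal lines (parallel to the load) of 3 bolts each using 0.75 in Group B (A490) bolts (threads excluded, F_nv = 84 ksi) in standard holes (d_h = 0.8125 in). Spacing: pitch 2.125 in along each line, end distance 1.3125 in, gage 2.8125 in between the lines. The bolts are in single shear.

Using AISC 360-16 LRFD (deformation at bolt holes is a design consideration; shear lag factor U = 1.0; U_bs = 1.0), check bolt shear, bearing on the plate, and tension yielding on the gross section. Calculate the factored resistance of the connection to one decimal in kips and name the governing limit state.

Bolt shear: A_b = π(0.75)²/4 = 0.44179 in². φR_n = 0.75 × 84 × 0.44179 × 6 × 1 = 167.0 kips.
Bearing (0.75 in plate, F_u = 65 ksi): end bolts L_c = 1.3125 − 0.8125/2 = 0.90625, R_n = min(1.2×0.90625×0.75×65, 2.4×0.75×0.75×65) = 53.016 kips/bolt; interior L_c = 2.125 − 0.8125 = 1.3125, R_n = 76.781 kips/bolt. φR_n = 0.75 × (2×53.016 + 4×76.781) = 309.9 kips.
Tension yield (gross): A_g = 6.125×0.75 = 4.5938 in². φR_n = 0.90 × 50 × 4.5938 = 206.7 kips.
Governing: min(167.0, 309.9, 206.7) = 167.0 kips → bolt shear.

167.0 kips (bolt shear governs)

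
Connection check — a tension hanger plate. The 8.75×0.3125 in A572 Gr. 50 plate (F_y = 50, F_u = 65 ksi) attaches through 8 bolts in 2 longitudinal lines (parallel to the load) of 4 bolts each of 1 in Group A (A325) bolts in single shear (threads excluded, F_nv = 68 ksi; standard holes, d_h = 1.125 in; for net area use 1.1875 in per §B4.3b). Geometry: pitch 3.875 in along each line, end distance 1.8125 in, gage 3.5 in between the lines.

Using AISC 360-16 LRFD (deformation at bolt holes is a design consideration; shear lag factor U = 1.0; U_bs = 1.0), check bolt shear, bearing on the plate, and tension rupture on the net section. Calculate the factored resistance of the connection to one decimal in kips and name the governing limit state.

Bolt shear: A_b = π(1)²/4 = 0.7854 in². φR_n = 0.75 × 68 × 0.7854 × 8 × 1 = 320.4 kips.
Bearing (0.3125 in plate, F_u = 65 ksi): end bolts L_c = 1.8125 − 1.125/2 = 1.25, R_n = min(1.2×1.25×0.3125×65, 2.4×1×0.3125×65) = 30.469 kips/bolt; interior L_c = 3.875 − 1.125 = 2.75, R_n = 48.75 kips/bolt. φR_n = 0.75 × (2×30.469 + 6×48.75) = 265.1 kips.
Tension rupture (net): A_n = (8.75 − 2×1.1875)×0.3125 = 1.9922 in² (U = 1.0, A_e = A_n). φR_n = 0.75 × 65 × 1.9922 = 97.1 kips.
Governing: min(320.4, 265.1, 97.1) = 97.1 kips → net-section rupture.

97.1 kips (net-section rupture governs)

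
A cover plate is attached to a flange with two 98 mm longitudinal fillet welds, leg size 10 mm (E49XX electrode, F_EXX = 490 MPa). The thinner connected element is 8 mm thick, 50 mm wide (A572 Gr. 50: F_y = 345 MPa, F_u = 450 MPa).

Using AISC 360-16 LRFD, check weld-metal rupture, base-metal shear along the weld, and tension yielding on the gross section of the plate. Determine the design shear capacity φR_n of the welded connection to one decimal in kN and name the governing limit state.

124.2 kN (gross-section yield governs)

Weld metal: throat = 0.707×10 = 7.07 mm, L = 2×98 = 196 mm. φR_n = 0.75 × 0.6 × 490 × 7.07 × 196 = 305.6 kN.
Base metal shear (8 mm plate): yield φR_n = 1.0×0.6×345×8×196 = 324.6 kN; rupture φR_n = 0.75×0.6×450×8×196 = 317.5 kN; take 317.5 kN (rupture).
Tension yield (gross): A_g = 50×8 = 400 mm². φR_n = 0.90 × 345 × 400 = 124.2 kN.
Governing: min(305.6, 317.5, 124.2) = 124.2 kN → gross-section yield.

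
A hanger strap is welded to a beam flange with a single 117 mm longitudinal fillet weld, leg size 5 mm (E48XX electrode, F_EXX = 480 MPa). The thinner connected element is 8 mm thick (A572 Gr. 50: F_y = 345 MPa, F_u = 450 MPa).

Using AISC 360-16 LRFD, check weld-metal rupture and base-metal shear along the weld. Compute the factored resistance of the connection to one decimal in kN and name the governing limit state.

Weld metal: throat = 0.707×5 = 3.535 mm, L = 117 mm. φR_n = 0.75 × 0.6 × 480 × 3.535 × 117 = 89.3 kN.
Base metal shear (8 mm plate): yield φR_n = 1.0×0.6×345×8×117 = 193.8 kN; rupture φR_n = 0.75×0.6×450×8×117 = 189.5 kN; take 189.5 kN (rupture).
Governing: min(89.3, 189.5) = 89.3 kN → weld metal.

89.3 kN (weld metal governs)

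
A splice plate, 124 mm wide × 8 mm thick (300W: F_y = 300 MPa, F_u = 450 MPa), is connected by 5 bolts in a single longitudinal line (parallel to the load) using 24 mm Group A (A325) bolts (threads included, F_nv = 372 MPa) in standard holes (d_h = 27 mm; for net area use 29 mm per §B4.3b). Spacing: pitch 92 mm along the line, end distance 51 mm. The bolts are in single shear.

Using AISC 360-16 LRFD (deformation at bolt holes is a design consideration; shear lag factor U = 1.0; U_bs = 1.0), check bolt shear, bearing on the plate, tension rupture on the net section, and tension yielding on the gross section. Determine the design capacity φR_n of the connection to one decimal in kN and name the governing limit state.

256.5 kN (net-section rupture governs)

Bolt shear: A_b = π(24)²/4 = 452.39 mm². φR_n = 0.75 × 372 × 452.39 × 5 × 1 = 631.1 kN.
Bearing (8 mm plate, F_u = 450 MPa): end bolts L_c = 51 − 27/2 = 37.5, R_n = min(1.2×37.5×8×450, 2.4×24×8×450) = 162 kN/bolt; interior L_c = 92 − 27 = 65, R_n = 207.36 kN/bolt. φR_n = 0.75 × (1×162 + 4×207.36) = 743.6 kN.
Tension rupture (net): A_n = (124 − 1×29)×8 = 760 mm² (U = 1.0, A_e = A_n). φR_n = 0.75 × 450 × 760 = 256.5 kN.
Tension yield (gross): A_g = 124×8 = 992 mm². φR_n = 0.90 × 300 × 992 = 267.8 kN.
Governing: min(631.1, 743.6, 256.5, 267.8) = 256.5 kN → net-section rupture.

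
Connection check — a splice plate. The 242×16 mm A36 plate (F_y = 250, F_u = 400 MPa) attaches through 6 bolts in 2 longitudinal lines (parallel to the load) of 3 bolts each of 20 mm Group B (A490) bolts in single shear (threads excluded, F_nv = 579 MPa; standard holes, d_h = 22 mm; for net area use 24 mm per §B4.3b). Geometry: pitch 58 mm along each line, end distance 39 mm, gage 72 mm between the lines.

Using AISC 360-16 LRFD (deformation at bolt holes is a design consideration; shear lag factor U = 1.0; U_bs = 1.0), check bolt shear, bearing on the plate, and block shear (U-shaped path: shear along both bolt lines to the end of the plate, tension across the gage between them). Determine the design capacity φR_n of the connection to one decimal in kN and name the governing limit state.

777.6 kN (block shear governs)

Bolt shear: A_b = π(20)²/4 = 314.16 mm². φR_n = 0.75 × 579 × 314.16 × 6 × 1 = 818.5 kN.
Bearing (16 mm plate, F_u = 400 MPa): end bolts L_c = 39 − 22/2 = 28, R_n = min(1.2×28×16×400, 2.4×20×16×400) = 215.04 kN/bolt; interior L_c = 58 − 22 = 36, R_n = 276.48 kN/bolt. φR_n = 0.75 × (2×215.04 + 4×276.48) = 1152.0 kN.
Block shear: shear path 2×[39+2×58] = 2×155 mm, A_gv = 4960, A_nv = 2×(155 − 2.5×24)×16 = 3040 mm²; tension across gage: (72 − 1×24)×16 = 768 mm². R_n = min(0.6×400×3040, 0.6×250×4960) + 1.0×400×768 = min(729.6, 744) + 307.2 = 1036.8 kN. φR_n = 0.75 × 1036.8 = 777.6 kN.
Governing: min(818.5, 1152.0, 777.6) = 777.6 kN → block shear.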